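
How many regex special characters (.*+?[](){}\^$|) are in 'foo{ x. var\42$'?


Regex special characters are: . * + ? [ ] ( ) { } \ ^ $ |
Scanning 'foo{ x. var\42$':
  pos 3: '{' -> SPECIAL
  pos 6: '.' -> SPECIAL
  pos 11: '\' -> SPECIAL
  pos 14: '$' -> SPECIAL
Special chars found: ['{', '.', '\\', '$']
Total: 4

4


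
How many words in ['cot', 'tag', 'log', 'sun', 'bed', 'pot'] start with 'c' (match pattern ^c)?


Pattern ^c anchors to start of word. Check which words begin with 'c':
  'cot' -> MATCH (starts with 'c')
  'tag' -> no
  'log' -> no
  'sun' -> no
  'bed' -> no
  'pot' -> no
Matching words: ['cot']
Count: 1

1


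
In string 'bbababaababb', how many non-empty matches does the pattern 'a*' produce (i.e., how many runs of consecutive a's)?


Pattern 'a*' matches zero or more a's. We want non-empty runs of consecutive a's.
String: 'bbababaababb'
Walking through the string to find runs of a's:
  Run 1: positions 2-2 -> 'a'
  Run 2: positions 4-4 -> 'a'
  Run 3: positions 6-7 -> 'aa'
  Run 4: positions 9-9 -> 'a'
Non-empty runs found: ['a', 'a', 'aa', 'a']
Count: 4

4


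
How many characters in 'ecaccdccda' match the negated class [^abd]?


Negated class [^abd] matches any char NOT in {a, b, d}
Scanning 'ecaccdccda':
  pos 0: 'e' -> MATCH
  pos 1: 'c' -> MATCH
  pos 2: 'a' -> no (excluded)
  pos 3: 'c' -> MATCH
  pos 4: 'c' -> MATCH
  pos 5: 'd' -> no (excluded)
  pos 6: 'c' -> MATCH
  pos 7: 'c' -> MATCH
  pos 8: 'd' -> no (excluded)
  pos 9: 'a' -> no (excluded)
Total matches: 6

6


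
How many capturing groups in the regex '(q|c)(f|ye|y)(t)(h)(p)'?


To count capturing groups, count each '(' that starts a group.
Pattern: '(q|c)(f|ye|y)(t)(h)(p)'
Walking through the pattern:
  Position 0: '(' -> group #1
  Position 5: '(' -> group #2
  Position 13: '(' -> group #3
  Position 16: '(' -> group #4
  Position 19: '(' -> group #5
Total capturing groups: 5

5


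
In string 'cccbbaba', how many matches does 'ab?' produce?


Pattern 'ab?' matches 'a' optionally followed by 'b'.
String: 'cccbbaba'
Scanning left to right for 'a' then checking next char:
  Match 1: 'ab' (a followed by b)
  Match 2: 'a' (a not followed by b)
Total matches: 2

2


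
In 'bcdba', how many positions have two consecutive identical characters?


Looking for consecutive identical characters in 'bcdba':
  pos 0-1: 'b' vs 'c' -> different
  pos 1-2: 'c' vs 'd' -> different
  pos 2-3: 'd' vs 'b' -> different
  pos 3-4: 'b' vs 'a' -> different
Consecutive identical pairs: []
Count: 0

0


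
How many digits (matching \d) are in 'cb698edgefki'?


\d matches any digit 0-9.
Scanning 'cb698edgefki':
  pos 2: '6' -> DIGIT
  pos 3: '9' -> DIGIT
  pos 4: '8' -> DIGIT
Digits found: ['6', '9', '8']
Total: 3

3


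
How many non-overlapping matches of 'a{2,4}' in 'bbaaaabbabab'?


Pattern 'a{2,4}' matches between 2 and 4 consecutive a's (greedy).
String: 'bbaaaabbabab'
Finding runs of a's and applying greedy matching:
  Run at pos 2: 'aaaa' (length 4)
  Run at pos 8: 'a' (length 1)
  Run at pos 10: 'a' (length 1)
Matches: ['aaaa']
Count: 1

1


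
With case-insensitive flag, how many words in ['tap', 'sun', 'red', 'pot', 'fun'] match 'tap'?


Case-insensitive matching: compare each word's lowercase form to 'tap'.
  'tap' -> lower='tap' -> MATCH
  'sun' -> lower='sun' -> no
  'red' -> lower='red' -> no
  'pot' -> lower='pot' -> no
  'fun' -> lower='fun' -> no
Matches: ['tap']
Count: 1

1


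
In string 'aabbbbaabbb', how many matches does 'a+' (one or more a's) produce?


Pattern 'a+' matches one or more consecutive a's.
String: 'aabbbbaabbb'
Scanning for runs of a:
  Match 1: 'aa' (length 2)
  Match 2: 'aa' (length 2)
Total matches: 2

2


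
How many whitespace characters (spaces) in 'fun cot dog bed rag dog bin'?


\s matches whitespace characters (spaces, tabs, etc.).
Text: 'fun cot dog bed rag dog bin'
This text has 7 words separated by spaces.
Number of spaces = number of words - 1 = 7 - 1 = 6

6


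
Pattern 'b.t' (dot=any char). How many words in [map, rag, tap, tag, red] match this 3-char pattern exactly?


Pattern 'b.t' means: starts with 'b', any single char, ends with 't'.
Checking each word (must be exactly 3 chars):
  'map' (len=3): no
  'rag' (len=3): no
  'tap' (len=3): no
  'tag' (len=3): no
  'red' (len=3): no
Matching words: []
Total: 0

0


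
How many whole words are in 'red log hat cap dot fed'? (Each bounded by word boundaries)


Word boundaries (\b) mark the start/end of each word.
Text: 'red log hat cap dot fed'
Splitting by whitespace:
  Word 1: 'red'
  Word 2: 'log'
  Word 3: 'hat'
  Word 4: 'cap'
  Word 5: 'dot'
  Word 6: 'fed'
Total whole words: 6

6


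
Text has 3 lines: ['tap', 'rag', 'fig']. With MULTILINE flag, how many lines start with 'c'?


With MULTILINE flag, ^ matches the start of each line.
Lines: ['tap', 'rag', 'fig']
Checking which lines start with 'c':
  Line 1: 'tap' -> no
  Line 2: 'rag' -> no
  Line 3: 'fig' -> no
Matching lines: []
Count: 0

0


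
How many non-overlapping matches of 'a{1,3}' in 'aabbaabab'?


Pattern 'a{1,3}' matches between 1 and 3 consecutive a's (greedy).
String: 'aabbaabab'
Finding runs of a's and applying greedy matching:
  Run at pos 0: 'aa' (length 2)
  Run at pos 4: 'aa' (length 2)
  Run at pos 7: 'a' (length 1)
Matches: ['aa', 'aa', 'a']
Count: 3

3


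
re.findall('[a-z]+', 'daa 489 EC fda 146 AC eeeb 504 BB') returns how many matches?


Pattern '[a-z]+' finds one or more lowercase letters.
Text: 'daa 489 EC fda 146 AC eeeb 504 BB'
Scanning for matches:
  Match 1: 'daa'
  Match 2: 'fda'
  Match 3: 'eeeb'
Total matches: 3

3


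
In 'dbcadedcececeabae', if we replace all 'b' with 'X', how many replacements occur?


re.sub('b', 'X', text) replaces every occurrence of 'b' with 'X'.
Text: 'dbcadedcececeabae'
Scanning for 'b':
  pos 1: 'b' -> replacement #1
  pos 14: 'b' -> replacement #2
Total replacements: 2

2


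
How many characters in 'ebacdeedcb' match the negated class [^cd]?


Negated class [^cd] matches any char NOT in {c, d}
Scanning 'ebacdeedcb':
  pos 0: 'e' -> MATCH
  pos 1: 'b' -> MATCH
  pos 2: 'a' -> MATCH
  pos 3: 'c' -> no (excluded)
  pos 4: 'd' -> no (excluded)
  pos 5: 'e' -> MATCH
  pos 6: 'e' -> MATCH
  pos 7: 'd' -> no (excluded)
  pos 8: 'c' -> no (excluded)
  pos 9: 'b' -> MATCH
Total matches: 6

6


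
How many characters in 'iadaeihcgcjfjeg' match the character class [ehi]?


Character class [ehi] matches any of: {e, h, i}
Scanning string 'iadaeihcgcjfjeg' character by character:
  pos 0: 'i' -> MATCH
  pos 1: 'a' -> no
  pos 2: 'd' -> no
  pos 3: 'a' -> no
  pos 4: 'e' -> MATCH
  pos 5: 'i' -> MATCH
  pos 6: 'h' -> MATCH
  pos 7: 'c' -> no
  pos 8: 'g' -> no
  pos 9: 'c' -> no
  pos 10: 'j' -> no
  pos 11: 'f' -> no
  pos 12: 'j' -> no
  pos 13: 'e' -> MATCH
  pos 14: 'g' -> no
Total matches: 5

5


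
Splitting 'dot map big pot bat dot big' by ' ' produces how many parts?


Splitting by ' ' breaks the string at each occurrence of the separator.
Text: 'dot map big pot bat dot big'
Parts after split:
  Part 1: 'dot'
  Part 2: 'map'
  Part 3: 'big'
  Part 4: 'pot'
  Part 5: 'bat'
  Part 6: 'dot'
  Part 7: 'big'
Total parts: 7

7


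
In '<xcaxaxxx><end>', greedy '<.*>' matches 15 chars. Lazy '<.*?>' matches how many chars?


Greedy '<.*>' tries to match as MUCH as possible.
Lazy '<.*?>' tries to match as LITTLE as possible.

String: '<xcaxaxxx><end>'
Greedy '<.*>' starts at first '<' and extends to the LAST '>': '<xcaxaxxx><end>' (15 chars)
Lazy '<.*?>' starts at first '<' and stops at the FIRST '>': '<xcaxaxxx>' (10 chars)

10


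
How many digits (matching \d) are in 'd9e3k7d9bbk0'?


\d matches any digit 0-9.
Scanning 'd9e3k7d9bbk0':
  pos 1: '9' -> DIGIT
  pos 3: '3' -> DIGIT
  pos 5: '7' -> DIGIT
  pos 7: '9' -> DIGIT
  pos 11: '0' -> DIGIT
Digits found: ['9', '3', '7', '9', '0']
Total: 5

5


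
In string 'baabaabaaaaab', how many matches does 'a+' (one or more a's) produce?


Pattern 'a+' matches one or more consecutive a's.
String: 'baabaabaaaaab'
Scanning for runs of a:
  Match 1: 'aa' (length 2)
  Match 2: 'aa' (length 2)
  Match 3: 'aaaaa' (length 5)
Total matches: 3

3


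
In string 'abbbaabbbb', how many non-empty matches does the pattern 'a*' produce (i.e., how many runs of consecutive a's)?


Pattern 'a*' matches zero or more a's. We want non-empty runs of consecutive a's.
String: 'abbbaabbbb'
Walking through the string to find runs of a's:
  Run 1: positions 0-0 -> 'a'
  Run 2: positions 4-5 -> 'aa'
Non-empty runs found: ['a', 'aa']
Count: 2

2


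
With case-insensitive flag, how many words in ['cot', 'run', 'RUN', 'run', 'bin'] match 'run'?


Case-insensitive matching: compare each word's lowercase form to 'run'.
  'cot' -> lower='cot' -> no
  'run' -> lower='run' -> MATCH
  'RUN' -> lower='run' -> MATCH
  'run' -> lower='run' -> MATCH
  'bin' -> lower='bin' -> no
Matches: ['run', 'RUN', 'run']
Count: 3

3


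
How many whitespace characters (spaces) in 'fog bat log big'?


\s matches whitespace characters (spaces, tabs, etc.).
Text: 'fog bat log big'
This text has 4 words separated by spaces.
Number of spaces = number of words - 1 = 4 - 1 = 3

3


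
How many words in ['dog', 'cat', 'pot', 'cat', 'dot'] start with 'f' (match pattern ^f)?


Pattern ^f anchors to start of word. Check which words begin with 'f':
  'dog' -> no
  'cat' -> no
  'pot' -> no
  'cat' -> no
  'dot' -> no
Matching words: []
Count: 0

0


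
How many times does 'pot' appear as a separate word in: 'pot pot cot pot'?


Scanning each word for exact match 'pot':
  Word 1: 'pot' -> MATCH
  Word 2: 'pot' -> MATCH
  Word 3: 'cot' -> no
  Word 4: 'pot' -> MATCH
Total matches: 3

3


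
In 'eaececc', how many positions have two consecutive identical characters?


Looking for consecutive identical characters in 'eaececc':
  pos 0-1: 'e' vs 'a' -> different
  pos 1-2: 'a' vs 'e' -> different
  pos 2-3: 'e' vs 'c' -> different
  pos 3-4: 'c' vs 'e' -> different
  pos 4-5: 'e' vs 'c' -> different
  pos 5-6: 'c' vs 'c' -> MATCH ('cc')
Consecutive identical pairs: ['cc']
Count: 1

1


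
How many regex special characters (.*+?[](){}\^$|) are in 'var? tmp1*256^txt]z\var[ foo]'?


Regex special characters are: . * + ? [ ] ( ) { } \ ^ $ |
Scanning 'var? tmp1*256^txt]z\var[ foo]':
  pos 3: '?' -> SPECIAL
  pos 9: '*' -> SPECIAL
  pos 13: '^' -> SPECIAL
  pos 17: ']' -> SPECIAL
  pos 19: '\' -> SPECIAL
  pos 23: '[' -> SPECIAL
  pos 28: ']' -> SPECIAL
Special chars found: ['?', '*', '^', ']', '\\', '[', ']']
Total: 7

7


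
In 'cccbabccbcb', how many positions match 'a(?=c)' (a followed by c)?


Lookahead 'a(?=c)' matches 'a' only when followed by 'c'.
String: 'cccbabccbcb'
Checking each position where char is 'a':
  pos 4: 'a' -> no (next='b')
Matching positions: []
Count: 0

0


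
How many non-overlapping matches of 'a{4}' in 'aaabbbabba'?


Pattern 'a{4}' matches exactly 4 consecutive a's (greedy, non-overlapping).
String: 'aaabbbabba'
Scanning for runs of a's:
  Run at pos 0: 'aaa' (length 3) -> 0 match(es)
  Run at pos 6: 'a' (length 1) -> 0 match(es)
  Run at pos 9: 'a' (length 1) -> 0 match(es)
Matches found: []
Total: 0

0


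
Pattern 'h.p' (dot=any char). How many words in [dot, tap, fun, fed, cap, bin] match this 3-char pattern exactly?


Pattern 'h.p' means: starts with 'h', any single char, ends with 'p'.
Checking each word (must be exactly 3 chars):
  'dot' (len=3): no
  'tap' (len=3): no
  'fun' (len=3): no
  'fed' (len=3): no
  'cap' (len=3): no
  'bin' (len=3): no
Matching words: []
Total: 0

0


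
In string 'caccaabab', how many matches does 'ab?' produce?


Pattern 'ab?' matches 'a' optionally followed by 'b'.
String: 'caccaabab'
Scanning left to right for 'a' then checking next char:
  Match 1: 'a' (a not followed by b)
  Match 2: 'a' (a not followed by b)
  Match 3: 'ab' (a followed by b)
  Match 4: 'ab' (a followed by b)
Total matches: 4

4


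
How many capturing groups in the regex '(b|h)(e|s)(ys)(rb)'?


To count capturing groups, count each '(' that starts a group.
Pattern: '(b|h)(e|s)(ys)(rb)'
Walking through the pattern:
  Position 0: '(' -> group #1
  Position 5: '(' -> group #2
  Position 10: '(' -> group #3
  Position 14: '(' -> group #4
Total capturing groups: 4

4


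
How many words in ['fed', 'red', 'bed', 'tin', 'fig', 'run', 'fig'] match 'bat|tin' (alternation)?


Alternation 'bat|tin' matches either 'bat' or 'tin'.
Checking each word:
  'fed' -> no
  'red' -> no
  'bed' -> no
  'tin' -> MATCH
  'fig' -> no
  'run' -> no
  'fig' -> no
Matches: ['tin']
Count: 1

1


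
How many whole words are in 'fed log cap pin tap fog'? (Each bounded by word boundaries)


Word boundaries (\b) mark the start/end of each word.
Text: 'fed log cap pin tap fog'
Splitting by whitespace:
  Word 1: 'fed'
  Word 2: 'log'
  Word 3: 'cap'
  Word 4: 'pin'
  Word 5: 'tap'
  Word 6: 'fog'
Total whole words: 6

6


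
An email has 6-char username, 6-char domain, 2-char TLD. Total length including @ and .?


An email address has format: username@domain.tld
Username length: 6
'@' character: 1
Domain length: 6
'.' character: 1
TLD length: 2
Total = 6 + 1 + 6 + 1 + 2 = 16

16


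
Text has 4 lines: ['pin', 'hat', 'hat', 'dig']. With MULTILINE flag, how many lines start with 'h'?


With MULTILINE flag, ^ matches the start of each line.
Lines: ['pin', 'hat', 'hat', 'dig']
Checking which lines start with 'h':
  Line 1: 'pin' -> no
  Line 2: 'hat' -> MATCH
  Line 3: 'hat' -> MATCH
  Line 4: 'dig' -> no
Matching lines: ['hat', 'hat']
Count: 2

2


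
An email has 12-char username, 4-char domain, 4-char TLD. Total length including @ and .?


An email address has format: username@domain.tld
Username length: 12
'@' character: 1
Domain length: 4
'.' character: 1
TLD length: 4
Total = 12 + 1 + 4 + 1 + 4 = 22

22


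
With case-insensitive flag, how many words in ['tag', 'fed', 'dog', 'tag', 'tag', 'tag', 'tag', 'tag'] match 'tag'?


Case-insensitive matching: compare each word's lowercase form to 'tag'.
  'tag' -> lower='tag' -> MATCH
  'fed' -> lower='fed' -> no
  'dog' -> lower='dog' -> no
  'tag' -> lower='tag' -> MATCH
  'tag' -> lower='tag' -> MATCH
  'tag' -> lower='tag' -> MATCH
  'tag' -> lower='tag' -> MATCH
  'tag' -> lower='tag' -> MATCH
Matches: ['tag', 'tag', 'tag', 'tag', 'tag', 'tag']
Count: 6

6


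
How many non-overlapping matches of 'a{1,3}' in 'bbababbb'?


Pattern 'a{1,3}' matches between 1 and 3 consecutive a's (greedy).
String: 'bbababbb'
Finding runs of a's and applying greedy matching:
  Run at pos 2: 'a' (length 1)
  Run at pos 4: 'a' (length 1)
Matches: ['a', 'a']
Count: 2

2


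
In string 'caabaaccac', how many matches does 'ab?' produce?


Pattern 'ab?' matches 'a' optionally followed by 'b'.
String: 'caabaaccac'
Scanning left to right for 'a' then checking next char:
  Match 1: 'a' (a not followed by b)
  Match 2: 'ab' (a followed by b)
  Match 3: 'a' (a not followed by b)
  Match 4: 'a' (a not followed by b)
  Match 5: 'a' (a not followed by b)
Total matches: 5

5


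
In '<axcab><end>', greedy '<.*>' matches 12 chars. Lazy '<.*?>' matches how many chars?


Greedy '<.*>' tries to match as MUCH as possible.
Lazy '<.*?>' tries to match as LITTLE as possible.

String: '<axcab><end>'
Greedy '<.*>' starts at first '<' and extends to the LAST '>': '<axcab><end>' (12 chars)
Lazy '<.*?>' starts at first '<' and stops at the FIRST '>': '<axcab>' (7 chars)

7


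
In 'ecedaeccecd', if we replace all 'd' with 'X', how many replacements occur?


re.sub('d', 'X', text) replaces every occurrence of 'd' with 'X'.
Text: 'ecedaeccecd'
Scanning for 'd':
  pos 3: 'd' -> replacement #1
  pos 10: 'd' -> replacement #2
Total replacements: 2

2


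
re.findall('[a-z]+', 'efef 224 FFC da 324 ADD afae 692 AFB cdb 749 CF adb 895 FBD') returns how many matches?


Pattern '[a-z]+' finds one or more lowercase letters.
Text: 'efef 224 FFC da 324 ADD afae 692 AFB cdb 749 CF adb 895 FBD'
Scanning for matches:
  Match 1: 'efef'
  Match 2: 'da'
  Match 3: 'afae'
  Match 4: 'cdb'
  Match 5: 'adb'
Total matches: 5

5


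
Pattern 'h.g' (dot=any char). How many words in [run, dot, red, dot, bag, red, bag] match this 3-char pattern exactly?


Pattern 'h.g' means: starts with 'h', any single char, ends with 'g'.
Checking each word (must be exactly 3 chars):
  'run' (len=3): no
  'dot' (len=3): no
  'red' (len=3): no
  'dot' (len=3): no
  'bag' (len=3): no
  'red' (len=3): no
  'bag' (len=3): no
Matching words: []
Total: 0

0


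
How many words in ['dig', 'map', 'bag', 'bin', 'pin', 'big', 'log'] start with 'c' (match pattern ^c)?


Pattern ^c anchors to start of word. Check which words begin with 'c':
  'dig' -> no
  'map' -> no
  'bag' -> no
  'bin' -> no
  'pin' -> no
  'big' -> no
  'log' -> no
Matching words: []
Count: 0

0


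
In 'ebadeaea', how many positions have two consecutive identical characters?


Looking for consecutive identical characters in 'ebadeaea':
  pos 0-1: 'e' vs 'b' -> different
  pos 1-2: 'b' vs 'a' -> different
  pos 2-3: 'a' vs 'd' -> different
  pos 3-4: 'd' vs 'e' -> different
  pos 4-5: 'e' vs 'a' -> different
  pos 5-6: 'a' vs 'e' -> different
  pos 6-7: 'e' vs 'a' -> different
Consecutive identical pairs: []
Count: 0

0


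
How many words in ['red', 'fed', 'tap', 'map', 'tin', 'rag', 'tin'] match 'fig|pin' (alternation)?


Alternation 'fig|pin' matches either 'fig' or 'pin'.
Checking each word:
  'red' -> no
  'fed' -> no
  'tap' -> no
  'map' -> no
  'tin' -> no
  'rag' -> no
  'tin' -> no
Matches: []
Count: 0

0


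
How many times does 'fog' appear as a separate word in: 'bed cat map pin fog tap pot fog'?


Scanning each word for exact match 'fog':
  Word 1: 'bed' -> no
  Word 2: 'cat' -> no
  Word 3: 'map' -> no
  Word 4: 'pin' -> no
  Word 5: 'fog' -> MATCH
  Word 6: 'tap' -> no
  Word 7: 'pot' -> no
  Word 8: 'fog' -> MATCH
Total matches: 2

2


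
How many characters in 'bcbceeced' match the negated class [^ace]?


Negated class [^ace] matches any char NOT in {a, c, e}
Scanning 'bcbceeced':
  pos 0: 'b' -> MATCH
  pos 1: 'c' -> no (excluded)
  pos 2: 'b' -> MATCH
  pos 3: 'c' -> no (excluded)
  pos 4: 'e' -> no (excluded)
  pos 5: 'e' -> no (excluded)
  pos 6: 'c' -> no (excluded)
  pos 7: 'e' -> no (excluded)
  pos 8: 'd' -> MATCH
Total matches: 3

3


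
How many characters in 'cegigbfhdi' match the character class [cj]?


Character class [cj] matches any of: {c, j}
Scanning string 'cegigbfhdi' character by character:
  pos 0: 'c' -> MATCH
  pos 1: 'e' -> no
  pos 2: 'g' -> no
  pos 3: 'i' -> no
  pos 4: 'g' -> no
  pos 5: 'b' -> no
  pos 6: 'f' -> no
  pos 7: 'h' -> no
  pos 8: 'd' -> no
  pos 9: 'i' -> no
Total matches: 1

1


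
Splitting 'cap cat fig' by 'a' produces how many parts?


Splitting by 'a' breaks the string at each occurrence of the separator.
Text: 'cap cat fig'
Parts after split:
  Part 1: 'c'
  Part 2: 'p c'
  Part 3: 't fig'
Total parts: 3

3


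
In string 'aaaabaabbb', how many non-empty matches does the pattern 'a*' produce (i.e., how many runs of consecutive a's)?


Pattern 'a*' matches zero or more a's. We want non-empty runs of consecutive a's.
String: 'aaaabaabbb'
Walking through the string to find runs of a's:
  Run 1: positions 0-3 -> 'aaaa'
  Run 2: positions 5-6 -> 'aa'
Non-empty runs found: ['aaaa', 'aa']
Count: 2

2


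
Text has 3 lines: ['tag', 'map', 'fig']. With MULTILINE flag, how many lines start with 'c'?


With MULTILINE flag, ^ matches the start of each line.
Lines: ['tag', 'map', 'fig']
Checking which lines start with 'c':
  Line 1: 'tag' -> no
  Line 2: 'map' -> no
  Line 3: 'fig' -> no
Matching lines: []
Count: 0

0


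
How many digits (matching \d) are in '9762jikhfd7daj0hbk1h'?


\d matches any digit 0-9.
Scanning '9762jikhfd7daj0hbk1h':
  pos 0: '9' -> DIGIT
  pos 1: '7' -> DIGIT
  pos 2: '6' -> DIGIT
  pos 3: '2' -> DIGIT
  pos 10: '7' -> DIGIT
  pos 14: '0' -> DIGIT
  pos 18: '1' -> DIGIT
Digits found: ['9', '7', '6', '2', '7', '0', '1']
Total: 7

7


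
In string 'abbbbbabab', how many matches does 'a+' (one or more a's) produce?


Pattern 'a+' matches one or more consecutive a's.
String: 'abbbbbabab'
Scanning for runs of a:
  Match 1: 'a' (length 1)
  Match 2: 'a' (length 1)
  Match 3: 'a' (length 1)
Total matches: 3

3


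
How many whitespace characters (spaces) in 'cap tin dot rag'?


\s matches whitespace characters (spaces, tabs, etc.).
Text: 'cap tin dot rag'
This text has 4 words separated by spaces.
Number of spaces = number of words - 1 = 4 - 1 = 3

3


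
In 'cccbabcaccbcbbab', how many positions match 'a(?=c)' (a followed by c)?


Lookahead 'a(?=c)' matches 'a' only when followed by 'c'.
String: 'cccbabcaccbcbbab'
Checking each position where char is 'a':
  pos 4: 'a' -> no (next='b')
  pos 7: 'a' -> MATCH (next='c')
  pos 14: 'a' -> no (next='b')
Matching positions: [7]
Count: 1

1


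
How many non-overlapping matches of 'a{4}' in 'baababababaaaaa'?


Pattern 'a{4}' matches exactly 4 consecutive a's (greedy, non-overlapping).
String: 'baababababaaaaa'
Scanning for runs of a's:
  Run at pos 1: 'aa' (length 2) -> 0 match(es)
  Run at pos 4: 'a' (length 1) -> 0 match(es)
  Run at pos 6: 'a' (length 1) -> 0 match(es)
  Run at pos 8: 'a' (length 1) -> 0 match(es)
  Run at pos 10: 'aaaaa' (length 5) -> 1 match(es)
Matches found: ['aaaa']
Total: 1

1


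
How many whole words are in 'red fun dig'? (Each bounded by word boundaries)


Word boundaries (\b) mark the start/end of each word.
Text: 'red fun dig'
Splitting by whitespace:
  Word 1: 'red'
  Word 2: 'fun'
  Word 3: 'dig'
Total whole words: 3

3


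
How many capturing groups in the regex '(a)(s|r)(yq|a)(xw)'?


To count capturing groups, count each '(' that starts a group.
Pattern: '(a)(s|r)(yq|a)(xw)'
Walking through the pattern:
  Position 0: '(' -> group #1
  Position 3: '(' -> group #2
  Position 8: '(' -> group #3
  Position 14: '(' -> group #4
Total capturing groups: 4

4


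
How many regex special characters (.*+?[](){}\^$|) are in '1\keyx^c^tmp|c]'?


Regex special characters are: . * + ? [ ] ( ) { } \ ^ $ |
Scanning '1\keyx^c^tmp|c]':
  pos 1: '\' -> SPECIAL
  pos 6: '^' -> SPECIAL
  pos 8: '^' -> SPECIAL
  pos 12: '|' -> SPECIAL
  pos 14: ']' -> SPECIAL
Special chars found: ['\\', '^', '^', '|', ']']
Total: 5

5


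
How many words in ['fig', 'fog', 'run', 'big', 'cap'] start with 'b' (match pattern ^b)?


Pattern ^b anchors to start of word. Check which words begin with 'b':
  'fig' -> no
  'fog' -> no
  'run' -> no
  'big' -> MATCH (starts with 'b')
  'cap' -> no
Matching words: ['big']
Count: 1

1


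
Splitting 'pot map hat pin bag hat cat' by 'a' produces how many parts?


Splitting by 'a' breaks the string at each occurrence of the separator.
Text: 'pot map hat pin bag hat cat'
Parts after split:
  Part 1: 'pot m'
  Part 2: 'p h'
  Part 3: 't pin b'
  Part 4: 'g h'
  Part 5: 't c'
  Part 6: 't'
Total parts: 6

6


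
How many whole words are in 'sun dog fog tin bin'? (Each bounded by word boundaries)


Word boundaries (\b) mark the start/end of each word.
Text: 'sun dog fog tin bin'
Splitting by whitespace:
  Word 1: 'sun'
  Word 2: 'dog'
  Word 3: 'fog'
  Word 4: 'tin'
  Word 5: 'bin'
Total whole words: 5

5


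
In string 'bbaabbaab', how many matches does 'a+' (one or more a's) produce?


Pattern 'a+' matches one or more consecutive a's.
String: 'bbaabbaab'
Scanning for runs of a:
  Match 1: 'aa' (length 2)
  Match 2: 'aa' (length 2)
Total matches: 2

2


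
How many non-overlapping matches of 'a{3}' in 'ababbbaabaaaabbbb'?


Pattern 'a{3}' matches exactly 3 consecutive a's (greedy, non-overlapping).
String: 'ababbbaabaaaabbbb'
Scanning for runs of a's:
  Run at pos 0: 'a' (length 1) -> 0 match(es)
  Run at pos 2: 'a' (length 1) -> 0 match(es)
  Run at pos 6: 'aa' (length 2) -> 0 match(es)
  Run at pos 9: 'aaaa' (length 4) -> 1 match(es)
Matches found: ['aaa']
Total: 1

1


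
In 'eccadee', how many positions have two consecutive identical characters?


Looking for consecutive identical characters in 'eccadee':
  pos 0-1: 'e' vs 'c' -> different
  pos 1-2: 'c' vs 'c' -> MATCH ('cc')
  pos 2-3: 'c' vs 'a' -> different
  pos 3-4: 'a' vs 'd' -> different
  pos 4-5: 'd' vs 'e' -> different
  pos 5-6: 'e' vs 'e' -> MATCH ('ee')
Consecutive identical pairs: ['cc', 'ee']
Count: 2

2


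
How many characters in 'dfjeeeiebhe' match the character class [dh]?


Character class [dh] matches any of: {d, h}
Scanning string 'dfjeeeiebhe' character by character:
  pos 0: 'd' -> MATCH
  pos 1: 'f' -> no
  pos 2: 'j' -> no
  pos 3: 'e' -> no
  pos 4: 'e' -> no
  pos 5: 'e' -> no
  pos 6: 'i' -> no
  pos 7: 'e' -> no
  pos 8: 'b' -> no
  pos 9: 'h' -> MATCH
  pos 10: 'e' -> no
Total matches: 2

2


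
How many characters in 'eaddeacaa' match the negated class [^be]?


Negated class [^be] matches any char NOT in {b, e}
Scanning 'eaddeacaa':
  pos 0: 'e' -> no (excluded)
  pos 1: 'a' -> MATCH
  pos 2: 'd' -> MATCH
  pos 3: 'd' -> MATCH
  pos 4: 'e' -> no (excluded)
  pos 5: 'a' -> MATCH
  pos 6: 'c' -> MATCH
  pos 7: 'a' -> MATCH
  pos 8: 'a' -> MATCH
Total matches: 7

7


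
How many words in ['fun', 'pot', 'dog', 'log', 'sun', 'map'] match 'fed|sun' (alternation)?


Alternation 'fed|sun' matches either 'fed' or 'sun'.
Checking each word:
  'fun' -> no
  'pot' -> no
  'dog' -> no
  'log' -> no
  'sun' -> MATCH
  'map' -> no
Matches: ['sun']
Count: 1

1


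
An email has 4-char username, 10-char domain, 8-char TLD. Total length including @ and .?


An email address has format: username@domain.tld
Username length: 4
'@' character: 1
Domain length: 10
'.' character: 1
TLD length: 8
Total = 4 + 1 + 10 + 1 + 8 = 24

24


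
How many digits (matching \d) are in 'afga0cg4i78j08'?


\d matches any digit 0-9.
Scanning 'afga0cg4i78j08':
  pos 4: '0' -> DIGIT
  pos 7: '4' -> DIGIT
  pos 9: '7' -> DIGIT
  pos 10: '8' -> DIGIT
  pos 12: '0' -> DIGIT
  pos 13: '8' -> DIGIT
Digits found: ['0', '4', '7', '8', '0', '8']
Total: 6

6


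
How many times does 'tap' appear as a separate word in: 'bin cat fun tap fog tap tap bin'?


Scanning each word for exact match 'tap':
  Word 1: 'bin' -> no
  Word 2: 'cat' -> no
  Word 3: 'fun' -> no
  Word 4: 'tap' -> MATCH
  Word 5: 'fog' -> no
  Word 6: 'tap' -> MATCH
  Word 7: 'tap' -> MATCH
  Word 8: 'bin' -> no
Total matches: 3

3


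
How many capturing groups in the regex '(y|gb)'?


To count capturing groups, count each '(' that starts a group.
Pattern: '(y|gb)'
Walking through the pattern:
  Position 0: '(' -> group #1
Total capturing groups: 1

1


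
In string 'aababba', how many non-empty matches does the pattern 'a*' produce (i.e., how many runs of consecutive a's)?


Pattern 'a*' matches zero or more a's. We want non-empty runs of consecutive a's.
String: 'aababba'
Walking through the string to find runs of a's:
  Run 1: positions 0-1 -> 'aa'
  Run 2: positions 3-3 -> 'a'
  Run 3: positions 6-6 -> 'a'
Non-empty runs found: ['aa', 'a', 'a']
Count: 3

3


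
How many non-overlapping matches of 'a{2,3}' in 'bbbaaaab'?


Pattern 'a{2,3}' matches between 2 and 3 consecutive a's (greedy).
String: 'bbbaaaab'
Finding runs of a's and applying greedy matching:
  Run at pos 3: 'aaaa' (length 4)
Matches: ['aaa']
Count: 1

1


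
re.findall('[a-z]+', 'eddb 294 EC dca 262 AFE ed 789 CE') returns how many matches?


Pattern '[a-z]+' finds one or more lowercase letters.
Text: 'eddb 294 EC dca 262 AFE ed 789 CE'
Scanning for matches:
  Match 1: 'eddb'
  Match 2: 'dca'
  Match 3: 'ed'
Total matches: 3

3


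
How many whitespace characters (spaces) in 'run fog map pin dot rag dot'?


\s matches whitespace characters (spaces, tabs, etc.).
Text: 'run fog map pin dot rag dot'
This text has 7 words separated by spaces.
Number of spaces = number of words - 1 = 7 - 1 = 6

6


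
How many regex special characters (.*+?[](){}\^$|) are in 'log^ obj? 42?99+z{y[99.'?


Regex special characters are: . * + ? [ ] ( ) { } \ ^ $ |
Scanning 'log^ obj? 42?99+z{y[99.':
  pos 3: '^' -> SPECIAL
  pos 8: '?' -> SPECIAL
  pos 12: '?' -> SPECIAL
  pos 15: '+' -> SPECIAL
  pos 17: '{' -> SPECIAL
  pos 19: '[' -> SPECIAL
  pos 22: '.' -> SPECIAL
Special chars found: ['^', '?', '?', '+', '{', '[', '.']
Total: 7

7


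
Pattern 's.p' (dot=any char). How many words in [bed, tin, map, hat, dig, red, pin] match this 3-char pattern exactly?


Pattern 's.p' means: starts with 's', any single char, ends with 'p'.
Checking each word (must be exactly 3 chars):
  'bed' (len=3): no
  'tin' (len=3): no
  'map' (len=3): no
  'hat' (len=3): no
  'dig' (len=3): no
  'red' (len=3): no
  'pin' (len=3): no
Matching words: []
Total: 0

0


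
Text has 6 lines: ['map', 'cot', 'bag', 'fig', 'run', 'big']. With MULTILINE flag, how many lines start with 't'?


With MULTILINE flag, ^ matches the start of each line.
Lines: ['map', 'cot', 'bag', 'fig', 'run', 'big']
Checking which lines start with 't':
  Line 1: 'map' -> no
  Line 2: 'cot' -> no
  Line 3: 'bag' -> no
  Line 4: 'fig' -> no
  Line 5: 'run' -> no
  Line 6: 'big' -> no
Matching lines: []
Count: 0

0


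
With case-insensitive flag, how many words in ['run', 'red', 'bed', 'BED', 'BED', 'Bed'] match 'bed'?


Case-insensitive matching: compare each word's lowercase form to 'bed'.
  'run' -> lower='run' -> no
  'red' -> lower='red' -> no
  'bed' -> lower='bed' -> MATCH
  'BED' -> lower='bed' -> MATCH
  'BED' -> lower='bed' -> MATCH
  'Bed' -> lower='bed' -> MATCH
Matches: ['bed', 'BED', 'BED', 'Bed']
Count: 4

4


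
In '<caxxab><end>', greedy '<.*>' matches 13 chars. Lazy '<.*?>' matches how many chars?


Greedy '<.*>' tries to match as MUCH as possible.
Lazy '<.*?>' tries to match as LITTLE as possible.

String: '<caxxab><end>'
Greedy '<.*>' starts at first '<' and extends to the LAST '>': '<caxxab><end>' (13 chars)
Lazy '<.*?>' starts at first '<' and stops at the FIRST '>': '<caxxab>' (8 chars)

8


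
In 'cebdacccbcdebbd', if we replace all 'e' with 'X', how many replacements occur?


re.sub('e', 'X', text) replaces every occurrence of 'e' with 'X'.
Text: 'cebdacccbcdebbd'
Scanning for 'e':
  pos 1: 'e' -> replacement #1
  pos 11: 'e' -> replacement #2
Total replacements: 2

2


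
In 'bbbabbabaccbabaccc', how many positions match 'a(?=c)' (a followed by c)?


Lookahead 'a(?=c)' matches 'a' only when followed by 'c'.
String: 'bbbabbabaccbabaccc'
Checking each position where char is 'a':
  pos 3: 'a' -> no (next='b')
  pos 6: 'a' -> no (next='b')
  pos 8: 'a' -> MATCH (next='c')
  pos 12: 'a' -> no (next='b')
  pos 14: 'a' -> MATCH (next='c')
Matching positions: [8, 14]
Count: 2

2


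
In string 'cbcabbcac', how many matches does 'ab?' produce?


Pattern 'ab?' matches 'a' optionally followed by 'b'.
String: 'cbcabbcac'
Scanning left to right for 'a' then checking next char:
  Match 1: 'ab' (a followed by b)
  Match 2: 'a' (a not followed by b)
Total matches: 2

2


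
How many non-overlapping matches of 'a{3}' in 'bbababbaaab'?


Pattern 'a{3}' matches exactly 3 consecutive a's (greedy, non-overlapping).
String: 'bbababbaaab'
Scanning for runs of a's:
  Run at pos 2: 'a' (length 1) -> 0 match(es)
  Run at pos 4: 'a' (length 1) -> 0 match(es)
  Run at pos 7: 'aaa' (length 3) -> 1 match(es)
Matches found: ['aaa']
Total: 1

1


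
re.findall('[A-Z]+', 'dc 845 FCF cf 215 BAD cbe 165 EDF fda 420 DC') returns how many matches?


Pattern '[A-Z]+' finds one or more uppercase letters.
Text: 'dc 845 FCF cf 215 BAD cbe 165 EDF fda 420 DC'
Scanning for matches:
  Match 1: 'FCF'
  Match 2: 'BAD'
  Match 3: 'EDF'
  Match 4: 'DC'
Total matches: 4

4


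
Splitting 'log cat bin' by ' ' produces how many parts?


Splitting by ' ' breaks the string at each occurrence of the separator.
Text: 'log cat bin'
Parts after split:
  Part 1: 'log'
  Part 2: 'cat'
  Part 3: 'bin'
Total parts: 3

3


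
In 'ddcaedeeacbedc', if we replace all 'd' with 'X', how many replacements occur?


re.sub('d', 'X', text) replaces every occurrence of 'd' with 'X'.
Text: 'ddcaedeeacbedc'
Scanning for 'd':
  pos 0: 'd' -> replacement #1
  pos 1: 'd' -> replacement #2
  pos 5: 'd' -> replacement #3
  pos 12: 'd' -> replacement #4
Total replacements: 4

4


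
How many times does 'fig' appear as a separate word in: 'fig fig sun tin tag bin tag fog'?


Scanning each word for exact match 'fig':
  Word 1: 'fig' -> MATCH
  Word 2: 'fig' -> MATCH
  Word 3: 'sun' -> no
  Word 4: 'tin' -> no
  Word 5: 'tag' -> no
  Word 6: 'bin' -> no
  Word 7: 'tag' -> no
  Word 8: 'fog' -> no
Total matches: 2

2


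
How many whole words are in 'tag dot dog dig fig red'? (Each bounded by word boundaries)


Word boundaries (\b) mark the start/end of each word.
Text: 'tag dot dog dig fig red'
Splitting by whitespace:
  Word 1: 'tag'
  Word 2: 'dot'
  Word 3: 'dog'
  Word 4: 'dig'
  Word 5: 'fig'
  Word 6: 'red'
Total whole words: 6

6


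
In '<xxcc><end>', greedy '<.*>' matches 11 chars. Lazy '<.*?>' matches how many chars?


Greedy '<.*>' tries to match as MUCH as possible.
Lazy '<.*?>' tries to match as LITTLE as possible.

String: '<xxcc><end>'
Greedy '<.*>' starts at first '<' and extends to the LAST '>': '<xxcc><end>' (11 chars)
Lazy '<.*?>' starts at first '<' and stops at the FIRST '>': '<xxcc>' (6 chars)

6


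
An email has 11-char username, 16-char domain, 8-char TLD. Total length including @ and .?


An email address has format: username@domain.tld
Username length: 11
'@' character: 1
Domain length: 16
'.' character: 1
TLD length: 8
Total = 11 + 1 + 16 + 1 + 8 = 37

37


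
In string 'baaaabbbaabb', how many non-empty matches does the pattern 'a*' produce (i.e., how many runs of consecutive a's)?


Pattern 'a*' matches zero or more a's. We want non-empty runs of consecutive a's.
String: 'baaaabbbaabb'
Walking through the string to find runs of a's:
  Run 1: positions 1-4 -> 'aaaa'
  Run 2: positions 8-9 -> 'aa'
Non-empty runs found: ['aaaa', 'aa']
Count: 2

2


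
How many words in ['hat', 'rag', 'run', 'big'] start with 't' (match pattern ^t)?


Pattern ^t anchors to start of word. Check which words begin with 't':
  'hat' -> no
  'rag' -> no
  'run' -> no
  'big' -> no
Matching words: []
Count: 0

0


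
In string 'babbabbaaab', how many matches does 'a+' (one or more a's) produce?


Pattern 'a+' matches one or more consecutive a's.
String: 'babbabbaaab'
Scanning for runs of a:
  Match 1: 'a' (length 1)
  Match 2: 'a' (length 1)
  Match 3: 'aaa' (length 3)
Total matches: 3

3


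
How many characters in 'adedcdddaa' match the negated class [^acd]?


Negated class [^acd] matches any char NOT in {a, c, d}
Scanning 'adedcdddaa':
  pos 0: 'a' -> no (excluded)
  pos 1: 'd' -> no (excluded)
  pos 2: 'e' -> MATCH
  pos 3: 'd' -> no (excluded)
  pos 4: 'c' -> no (excluded)
  pos 5: 'd' -> no (excluded)
  pos 6: 'd' -> no (excluded)
  pos 7: 'd' -> no (excluded)
  pos 8: 'a' -> no (excluded)
  pos 9: 'a' -> no (excluded)
Total matches: 1

1


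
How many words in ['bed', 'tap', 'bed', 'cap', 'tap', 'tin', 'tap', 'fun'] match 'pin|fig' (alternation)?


Alternation 'pin|fig' matches either 'pin' or 'fig'.
Checking each word:
  'bed' -> no
  'tap' -> no
  'bed' -> no
  'cap' -> no
  'tap' -> no
  'tin' -> no
  'tap' -> no
  'fun' -> no
Matches: []
Count: 0

0


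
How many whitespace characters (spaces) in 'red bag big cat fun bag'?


\s matches whitespace characters (spaces, tabs, etc.).
Text: 'red bag big cat fun bag'
This text has 6 words separated by spaces.
Number of spaces = number of words - 1 = 6 - 1 = 5

5


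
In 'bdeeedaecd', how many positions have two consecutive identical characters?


Looking for consecutive identical characters in 'bdeeedaecd':
  pos 0-1: 'b' vs 'd' -> different
  pos 1-2: 'd' vs 'e' -> different
  pos 2-3: 'e' vs 'e' -> MATCH ('ee')
  pos 3-4: 'e' vs 'e' -> MATCH ('ee')
  pos 4-5: 'e' vs 'd' -> different
  pos 5-6: 'd' vs 'a' -> different
  pos 6-7: 'a' vs 'e' -> different
  pos 7-8: 'e' vs 'c' -> different
  pos 8-9: 'c' vs 'd' -> different
Consecutive identical pairs: ['ee', 'ee']
Count: 2

2


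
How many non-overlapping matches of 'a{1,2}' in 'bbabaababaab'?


Pattern 'a{1,2}' matches between 1 and 2 consecutive a's (greedy).
String: 'bbabaababaab'
Finding runs of a's and applying greedy matching:
  Run at pos 2: 'a' (length 1)
  Run at pos 4: 'aa' (length 2)
  Run at pos 7: 'a' (length 1)
  Run at pos 9: 'aa' (length 2)
Matches: ['a', 'aa', 'a', 'aa']
Count: 4

4


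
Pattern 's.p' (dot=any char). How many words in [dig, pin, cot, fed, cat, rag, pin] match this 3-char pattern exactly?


Pattern 's.p' means: starts with 's', any single char, ends with 'p'.
Checking each word (must be exactly 3 chars):
  'dig' (len=3): no
  'pin' (len=3): no
  'cot' (len=3): no
  'fed' (len=3): no
  'cat' (len=3): no
  'rag' (len=3): no
  'pin' (len=3): no
Matching words: []
Total: 0

0


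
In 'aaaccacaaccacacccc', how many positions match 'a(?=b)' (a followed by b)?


Lookahead 'a(?=b)' matches 'a' only when followed by 'b'.
String: 'aaaccacaaccacacccc'
Checking each position where char is 'a':
  pos 0: 'a' -> no (next='a')
  pos 1: 'a' -> no (next='a')
  pos 2: 'a' -> no (next='c')
  pos 5: 'a' -> no (next='c')
  pos 7: 'a' -> no (next='a')
  pos 8: 'a' -> no (next='c')
  pos 11: 'a' -> no (next='c')
  pos 13: 'a' -> no (next='c')
Matching positions: []
Count: 0

0


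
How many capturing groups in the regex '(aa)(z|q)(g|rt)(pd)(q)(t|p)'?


To count capturing groups, count each '(' that starts a group.
Pattern: '(aa)(z|q)(g|rt)(pd)(q)(t|p)'
Walking through the pattern:
  Position 0: '(' -> group #1
  Position 4: '(' -> group #2
  Position 9: '(' -> group #3
  Position 15: '(' -> group #4
  Position 19: '(' -> group #5
  Position 22: '(' -> group #6
Total capturing groups: 6

6


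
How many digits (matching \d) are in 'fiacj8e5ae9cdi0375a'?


\d matches any digit 0-9.
Scanning 'fiacj8e5ae9cdi0375a':
  pos 5: '8' -> DIGIT
  pos 7: '5' -> DIGIT
  pos 10: '9' -> DIGIT
  pos 14: '0' -> DIGIT
  pos 15: '3' -> DIGIT
  pos 16: '7' -> DIGIT
  pos 17: '5' -> DIGIT
Digits found: ['8', '5', '9', '0', '3', '7', '5']
Total: 7

7


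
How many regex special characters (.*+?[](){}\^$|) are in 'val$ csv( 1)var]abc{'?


Regex special characters are: . * + ? [ ] ( ) { } \ ^ $ |
Scanning 'val$ csv( 1)var]abc{':
  pos 3: '$' -> SPECIAL
  pos 8: '(' -> SPECIAL
  pos 11: ')' -> SPECIAL
  pos 15: ']' -> SPECIAL
  pos 19: '{' -> SPECIAL
Special chars found: ['$', '(', ')', ']', '{']
Total: 5

5


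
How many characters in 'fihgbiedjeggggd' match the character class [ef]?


Character class [ef] matches any of: {e, f}
Scanning string 'fihgbiedjeggggd' character by character:
  pos 0: 'f' -> MATCH
  pos 1: 'i' -> no
  pos 2: 'h' -> no
  pos 3: 'g' -> no
  pos 4: 'b' -> no
  pos 5: 'i' -> no
  pos 6: 'e' -> MATCH
  pos 7: 'd' -> no
  pos 8: 'j' -> no
  pos 9: 'e' -> MATCH
  pos 10: 'g' -> no
  pos 11: 'g' -> no
  pos 12: 'g' -> no
  pos 13: 'g' -> no
  pos 14: 'd' -> no
Total matches: 3

3


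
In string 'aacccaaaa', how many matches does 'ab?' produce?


Pattern 'ab?' matches 'a' optionally followed by 'b'.
String: 'aacccaaaa'
Scanning left to right for 'a' then checking next char:
  Match 1: 'a' (a not followed by b)
  Match 2: 'a' (a not followed by b)
  Match 3: 'a' (a not followed by b)
  Match 4: 'a' (a not followed by b)
  Match 5: 'a' (a not followed by b)
  Match 6: 'a' (a not followed by b)
Total matches: 6

6


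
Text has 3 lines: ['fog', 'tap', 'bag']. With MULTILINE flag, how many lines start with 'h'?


With MULTILINE flag, ^ matches the start of each line.
Lines: ['fog', 'tap', 'bag']
Checking which lines start with 'h':
  Line 1: 'fog' -> no
  Line 2: 'tap' -> no
  Line 3: 'bag' -> no
Matching lines: []
Count: 0

0


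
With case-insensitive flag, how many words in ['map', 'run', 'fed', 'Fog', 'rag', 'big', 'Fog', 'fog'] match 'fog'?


Case-insensitive matching: compare each word's lowercase form to 'fog'.
  'map' -> lower='map' -> no
  'run' -> lower='run' -> no
  'fed' -> lower='fed' -> no
  'Fog' -> lower='fog' -> MATCH
  'rag' -> lower='rag' -> no
  'big' -> lower='big' -> no
  'Fog' -> lower='fog' -> MATCH
  'fog' -> lower='fog' -> MATCH
Matches: ['Fog', 'Fog', 'fog']
Count: 3

3
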